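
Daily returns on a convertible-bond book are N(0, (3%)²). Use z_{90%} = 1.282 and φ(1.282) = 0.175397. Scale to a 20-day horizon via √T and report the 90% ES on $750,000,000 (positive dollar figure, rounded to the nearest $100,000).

$176,500,000

σ_{20d} = 3% × √20 = 13.416%.
ES multiplier = φ(z)/(1−α) = 0.175397/0.1 = 1.754.
ES = 13.416% × 1.754 = 23.532%; on $750,000,000: $176,490,000.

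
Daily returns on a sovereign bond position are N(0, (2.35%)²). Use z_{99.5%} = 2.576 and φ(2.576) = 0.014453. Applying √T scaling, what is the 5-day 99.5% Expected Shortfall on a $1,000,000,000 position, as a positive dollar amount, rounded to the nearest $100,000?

$151,900,000

σ_{5d} = 2.35% × √5 = 5.255%.
ES multiplier = φ(z)/(1−α) = 0.014453/0.005 = 2.891.
ES = 5.255% × 2.891 = 15.192%; on $1,000,000,000: $151,920,000.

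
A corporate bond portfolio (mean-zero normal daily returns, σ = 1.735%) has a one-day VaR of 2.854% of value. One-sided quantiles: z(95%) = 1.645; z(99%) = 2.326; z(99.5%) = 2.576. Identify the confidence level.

Implied z = VaR/σ = 2.854 / 1.735 = 1.645.
This matches z(95%) = 1.645.

95%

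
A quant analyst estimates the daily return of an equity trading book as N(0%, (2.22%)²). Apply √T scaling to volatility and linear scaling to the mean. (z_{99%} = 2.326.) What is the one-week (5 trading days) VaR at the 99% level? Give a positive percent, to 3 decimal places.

σ_{5d} = 2.22% × √5 = 4.964%.
VaR = 2.326 × 4.964% = 11.546%.

11.546%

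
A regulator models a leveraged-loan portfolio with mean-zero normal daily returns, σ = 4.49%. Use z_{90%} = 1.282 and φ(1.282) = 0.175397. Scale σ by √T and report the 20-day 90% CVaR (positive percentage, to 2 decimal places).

35.22%

σ_{20d} = 4.49% × √20 = 20.080%.
ES multiplier = φ(z)/(1−α) = 0.175397/0.1 = 1.754.
ES = 20.080% × 1.754 = 35.220%.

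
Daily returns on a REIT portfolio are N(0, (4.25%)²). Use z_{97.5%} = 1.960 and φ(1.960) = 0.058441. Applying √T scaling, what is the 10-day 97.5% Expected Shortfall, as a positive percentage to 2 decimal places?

31.42%

σ_{10d} = 4.25% × √10 = 13.440%.
ES multiplier = φ(z)/(1−α) = 0.058441/0.025 = 2.338.
ES = 13.440% × 2.338 = 31.423%.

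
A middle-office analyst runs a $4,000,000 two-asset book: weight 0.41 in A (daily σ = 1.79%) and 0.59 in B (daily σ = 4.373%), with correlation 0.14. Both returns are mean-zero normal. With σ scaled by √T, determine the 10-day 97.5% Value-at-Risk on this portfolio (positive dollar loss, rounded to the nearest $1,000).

σ_p = √(0.41²·1.79² + 0.59²·4.373² + 2·0.14·0.41·0.59·1.79·4.373) = 2.779%.
σ_{10d} = 2.779% × √10 = 8.788%.
z(97.5%) = 1.960.
VaR = 1.960 × 8.788% = 17.224%; on $4,000,000 that is $688,960.

$689,000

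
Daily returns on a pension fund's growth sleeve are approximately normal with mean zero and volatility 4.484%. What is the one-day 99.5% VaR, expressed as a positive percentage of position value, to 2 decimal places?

At 99.5% one-sided, z = 2.576.
VaR = z·σ = 2.576 × 4.484% = 11.551%.

11.55%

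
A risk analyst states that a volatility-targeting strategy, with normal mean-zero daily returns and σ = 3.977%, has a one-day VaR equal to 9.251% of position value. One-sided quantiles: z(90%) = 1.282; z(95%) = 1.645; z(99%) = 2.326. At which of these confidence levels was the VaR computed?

99%

Implied z = VaR/σ = 9.251 / 3.977 = 2.326.
This matches z(99%) = 2.326.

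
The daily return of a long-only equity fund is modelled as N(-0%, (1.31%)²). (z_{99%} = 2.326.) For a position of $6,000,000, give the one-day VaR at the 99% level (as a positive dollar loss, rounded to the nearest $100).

$182,800

VaR = z·σ = 2.326 × 1.31% = 3.047%.
On $6,000,000: 0.03047 × $6,000,000 = $182,820.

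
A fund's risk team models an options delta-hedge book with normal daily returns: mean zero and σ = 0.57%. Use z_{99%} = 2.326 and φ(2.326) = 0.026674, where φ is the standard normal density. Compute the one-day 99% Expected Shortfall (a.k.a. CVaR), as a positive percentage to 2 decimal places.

Tail multiplier: φ(z)/(1−α) = 0.026674 / 0.01 = 2.667.
ES = 0.57% × 2.667 = 1.520%.

1.52%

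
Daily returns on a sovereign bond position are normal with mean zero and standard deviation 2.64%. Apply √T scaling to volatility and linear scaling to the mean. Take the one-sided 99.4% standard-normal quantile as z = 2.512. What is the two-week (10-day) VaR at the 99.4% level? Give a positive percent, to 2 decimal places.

σ_{10d} = 2.64% × √10 = 8.348%.
VaR = 2.512 × 8.348% = 20.970%.

20.97%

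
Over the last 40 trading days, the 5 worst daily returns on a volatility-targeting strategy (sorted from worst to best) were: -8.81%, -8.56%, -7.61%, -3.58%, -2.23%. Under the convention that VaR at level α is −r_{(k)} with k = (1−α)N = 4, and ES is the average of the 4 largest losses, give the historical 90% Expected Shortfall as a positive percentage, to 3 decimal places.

7.140%

The 4 worst returns sum to -28.56%.
ES = −(-28.56%) / 4 = 7.14% ≈ 7.140%.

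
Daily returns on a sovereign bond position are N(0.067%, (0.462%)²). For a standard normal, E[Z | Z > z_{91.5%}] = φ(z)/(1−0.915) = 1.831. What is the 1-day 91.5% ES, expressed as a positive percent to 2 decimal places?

0.78%

ES = −(0.067%) + 0.462% × 1.831 = 0.779%.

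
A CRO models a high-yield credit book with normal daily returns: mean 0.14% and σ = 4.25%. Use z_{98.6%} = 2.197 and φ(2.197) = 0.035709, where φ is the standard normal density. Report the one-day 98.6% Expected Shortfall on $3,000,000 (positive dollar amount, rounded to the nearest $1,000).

$321,000

Tail multiplier: φ(z)/(1−α) = 0.035709 / 0.014 = 2.551.
ES = −(0.14%) + 4.25% × 2.551 = 10.702%.
On $3,000,000: 0.10702 × $3,000,000 = $321,060.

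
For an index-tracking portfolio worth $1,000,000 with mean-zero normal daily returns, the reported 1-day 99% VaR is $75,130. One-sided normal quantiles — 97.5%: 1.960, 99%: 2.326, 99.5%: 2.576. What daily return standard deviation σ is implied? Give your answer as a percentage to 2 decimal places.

VaR as a fraction: $75,130 / $1,000,000 = 7.513%.
σ = VaR / z = 7.513% / 2.326 = 3.230%.

3.23%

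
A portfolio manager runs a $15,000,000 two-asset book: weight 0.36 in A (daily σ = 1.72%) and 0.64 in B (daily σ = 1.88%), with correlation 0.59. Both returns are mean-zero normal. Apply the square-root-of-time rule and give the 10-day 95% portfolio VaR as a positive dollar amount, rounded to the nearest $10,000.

$1,280,000

σ_p = √(0.36²·1.72² + 0.64²·1.88² + 2·0.59·0.36·0.64·1.72·1.88) = 1.646%.
σ_{10d} = 1.646% × √10 = 5.205%.
z(95%) = 1.645.
VaR = 1.645 × 5.205% = 8.562%; on $15,000,000 that is $1,284,300.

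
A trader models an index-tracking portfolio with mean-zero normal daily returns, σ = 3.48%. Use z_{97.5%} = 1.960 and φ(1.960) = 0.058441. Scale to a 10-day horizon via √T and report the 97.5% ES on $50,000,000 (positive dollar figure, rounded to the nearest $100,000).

σ_{10d} = 3.48% × √10 = 11.005%.
ES multiplier = φ(z)/(1−α) = 0.058441/0.025 = 2.338.
ES = 11.005% × 2.338 = 25.730%; on $50,000,000: $12,865,000.

$12,900,000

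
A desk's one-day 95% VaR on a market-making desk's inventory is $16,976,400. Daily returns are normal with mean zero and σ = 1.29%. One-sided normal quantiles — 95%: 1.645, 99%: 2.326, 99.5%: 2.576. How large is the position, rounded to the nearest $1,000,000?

$800,000,000

VaR as a fraction of value: z·σ = 1.645 × 1.29% = 2.12205%.
Position = $16,976,400 / 0.0212205 = $800,000,000.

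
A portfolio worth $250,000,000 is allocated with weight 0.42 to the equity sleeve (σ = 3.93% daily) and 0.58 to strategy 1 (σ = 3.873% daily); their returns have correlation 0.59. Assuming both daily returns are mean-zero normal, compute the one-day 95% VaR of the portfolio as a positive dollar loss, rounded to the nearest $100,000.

$14,300,000

σ_p² = 0.42²·3.93² + 0.58²·3.873² + 2·0.59·0.42·0.58·3.93·3.873 = 12.1457 (%²).
σ_p = √12.1457 = 3.485%.
At 95%, z = 1.645.
VaR = 1.645 × 3.485% = 5.733%; on $250,000,000 that is $14,332,500.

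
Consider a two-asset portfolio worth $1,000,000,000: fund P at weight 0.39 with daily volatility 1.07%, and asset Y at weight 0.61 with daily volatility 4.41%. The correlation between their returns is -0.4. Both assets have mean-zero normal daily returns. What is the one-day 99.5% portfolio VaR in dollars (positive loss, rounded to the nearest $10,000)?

σ_p² = 0.39²·1.07² + 0.61²·4.41² + 2·-0.4·0.39·0.61·1.07·4.41 = 6.5127 (%²).
σ_p = √6.5127 = 2.552%.
At 99.5%, z = 2.576.
VaR = 2.576 × 2.552% = 6.574%; on $1,000,000,000 that is $65,740,000.

$65,740,000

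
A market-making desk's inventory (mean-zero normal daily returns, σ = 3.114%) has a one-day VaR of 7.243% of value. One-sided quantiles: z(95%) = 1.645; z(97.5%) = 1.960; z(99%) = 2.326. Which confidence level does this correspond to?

Implied z = VaR/σ = 7.243 / 3.114 = 2.326.
This matches z(99%) = 2.326.

99%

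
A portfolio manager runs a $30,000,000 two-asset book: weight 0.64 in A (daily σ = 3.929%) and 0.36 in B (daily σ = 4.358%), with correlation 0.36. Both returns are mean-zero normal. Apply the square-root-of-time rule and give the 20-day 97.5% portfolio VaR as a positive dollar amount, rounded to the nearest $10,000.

σ_p = √(0.64²·3.929² + 0.36²·4.358² + 2·0.36·0.64·0.36·3.929·4.358) = 3.410%.
σ_{20d} = 3.410% × √20 = 15.250%.
z(97.5%) = 1.960.
VaR = 1.960 × 15.250% = 29.890%; on $30,000,000 that is $8,967,000.

$8,970,000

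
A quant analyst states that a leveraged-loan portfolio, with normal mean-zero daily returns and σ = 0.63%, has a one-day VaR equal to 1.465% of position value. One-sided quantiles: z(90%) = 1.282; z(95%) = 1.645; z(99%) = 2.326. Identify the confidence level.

Implied z = VaR/σ = 1.465 / 0.63 = 2.325.
This matches z(99%) = 2.326.

99%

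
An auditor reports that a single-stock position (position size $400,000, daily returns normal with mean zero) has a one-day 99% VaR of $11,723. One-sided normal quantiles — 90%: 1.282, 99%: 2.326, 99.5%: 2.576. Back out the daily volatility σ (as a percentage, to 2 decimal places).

VaR as a fraction: $11,723 / $400,000 = 2.931%.
σ = VaR / z = 2.931% / 2.326 = 1.260%.

1.26%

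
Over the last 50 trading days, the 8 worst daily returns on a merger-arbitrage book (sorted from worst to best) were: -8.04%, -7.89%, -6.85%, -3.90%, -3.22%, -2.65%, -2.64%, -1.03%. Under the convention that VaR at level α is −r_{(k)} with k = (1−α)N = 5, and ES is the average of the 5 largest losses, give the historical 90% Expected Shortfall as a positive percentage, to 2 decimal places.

The 5 worst returns sum to -29.90%.
ES = −(-29.90%) / 5 = 5.98%.

5.98%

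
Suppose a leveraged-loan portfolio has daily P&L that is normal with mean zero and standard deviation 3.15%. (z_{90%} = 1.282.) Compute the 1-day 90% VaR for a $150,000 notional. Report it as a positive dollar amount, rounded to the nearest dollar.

$6,057

VaR = z·σ = 1.282 × 3.15% = 4.038%.
On $150,000: 0.04038 × $150,000 = $6,057.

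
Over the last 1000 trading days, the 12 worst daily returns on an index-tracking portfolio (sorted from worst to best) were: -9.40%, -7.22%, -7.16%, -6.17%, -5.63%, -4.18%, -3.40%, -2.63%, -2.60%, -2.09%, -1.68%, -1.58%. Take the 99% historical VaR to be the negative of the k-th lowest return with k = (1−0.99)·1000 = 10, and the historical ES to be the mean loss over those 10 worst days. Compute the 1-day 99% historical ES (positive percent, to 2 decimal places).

5.05%

The 10 worst returns sum to -50.48%.
ES = −(-50.48%) / 10 = 5.048% ≈ 5.05%.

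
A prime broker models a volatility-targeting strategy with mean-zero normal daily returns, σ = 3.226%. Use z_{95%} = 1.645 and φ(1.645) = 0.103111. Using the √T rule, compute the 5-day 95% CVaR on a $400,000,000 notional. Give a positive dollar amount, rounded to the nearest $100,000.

$59,500,000

σ_{5d} = 3.226% × √5 = 7.214%.
ES multiplier = φ(z)/(1−α) = 0.103111/0.05 = 2.062.
ES = 7.214% × 2.062 = 14.875%; on $400,000,000: $59,500,000.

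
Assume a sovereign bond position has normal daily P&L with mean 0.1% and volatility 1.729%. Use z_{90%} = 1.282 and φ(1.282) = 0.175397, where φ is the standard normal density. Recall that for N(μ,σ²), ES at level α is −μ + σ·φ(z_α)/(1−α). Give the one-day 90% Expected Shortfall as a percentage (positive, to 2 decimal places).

Tail multiplier: φ(z)/(1−α) = 0.175397 / 0.1 = 1.754.
ES = −(0.1%) + 1.729% × 1.754 = 2.933%.

2.93%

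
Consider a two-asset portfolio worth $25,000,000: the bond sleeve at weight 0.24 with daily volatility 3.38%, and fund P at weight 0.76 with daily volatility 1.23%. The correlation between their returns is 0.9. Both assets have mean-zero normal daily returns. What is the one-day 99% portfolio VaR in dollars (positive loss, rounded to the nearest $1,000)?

$990,000

σ_p² = 0.24²·3.38² + 0.76²·1.23² + 2·0.9·0.24·0.76·3.38·1.23 = 2.8969 (%²).
σ_p = √2.8969 = 1.702%.
At 99%, z = 2.326.
VaR = 2.326 × 1.702% = 3.959%; on $25,000,000 that is $989,750.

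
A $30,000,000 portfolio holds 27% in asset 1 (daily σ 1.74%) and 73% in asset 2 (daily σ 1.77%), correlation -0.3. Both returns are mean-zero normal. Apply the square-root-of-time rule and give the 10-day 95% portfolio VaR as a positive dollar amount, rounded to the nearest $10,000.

σ_p = √(0.27²·1.74² + 0.73²·1.77² + 2·-0.3·0.27·0.73·1.74·1.77) = 1.235%.
σ_{10d} = 1.235% × √10 = 3.905%.
z(95%) = 1.645.
VaR = 1.645 × 3.905% = 6.424%; on $30,000,000 that is $1,927,200.

$1,930,000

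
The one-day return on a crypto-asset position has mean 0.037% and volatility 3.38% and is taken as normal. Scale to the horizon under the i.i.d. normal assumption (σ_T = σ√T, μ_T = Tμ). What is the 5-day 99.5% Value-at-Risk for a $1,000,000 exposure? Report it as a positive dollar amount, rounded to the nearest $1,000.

At 99.5%, z = 2.576.
σ_{5d} = 3.38% × √5 = 7.558%; μ_{5d} = 5 × 0.037% = 0.185%.
VaR = −(0.185%) + 2.576 × 7.558% = 19.284%.
On $1,000,000: 0.19284 × $1,000,000 = $192,840.

$193,000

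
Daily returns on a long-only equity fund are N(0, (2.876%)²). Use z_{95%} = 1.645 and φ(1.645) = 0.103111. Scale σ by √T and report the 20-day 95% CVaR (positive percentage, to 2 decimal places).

σ_{20d} = 2.876% × √20 = 12.862%.
ES multiplier = φ(z)/(1−α) = 0.103111/0.05 = 2.062.
ES = 12.862% × 2.062 = 26.521%.

26.52%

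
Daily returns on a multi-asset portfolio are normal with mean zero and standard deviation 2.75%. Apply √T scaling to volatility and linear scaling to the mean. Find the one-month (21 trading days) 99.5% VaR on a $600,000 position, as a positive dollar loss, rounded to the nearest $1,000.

At 99.5%, z = 2.576.
σ_{21d} = 2.75% × √21 = 12.602%.
VaR = 2.576 × 12.602% = 32.463%.
On $600,000: 0.32463 × $600,000 = $194,778.

$195,000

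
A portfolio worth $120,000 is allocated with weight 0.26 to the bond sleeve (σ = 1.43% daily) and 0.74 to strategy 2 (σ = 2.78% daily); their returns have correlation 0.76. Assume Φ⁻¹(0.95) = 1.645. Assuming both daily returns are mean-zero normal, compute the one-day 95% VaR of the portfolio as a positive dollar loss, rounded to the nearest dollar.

$4,643

σ_p² = 0.26²·1.43² + 0.74²·2.78² + 2·0.76·0.26·0.74·1.43·2.78 = 5.5329 (%²).
σ_p = √5.5329 = 2.352%.
VaR = 1.645 × 2.352% = 3.869%; on $120,000 that is $4,643.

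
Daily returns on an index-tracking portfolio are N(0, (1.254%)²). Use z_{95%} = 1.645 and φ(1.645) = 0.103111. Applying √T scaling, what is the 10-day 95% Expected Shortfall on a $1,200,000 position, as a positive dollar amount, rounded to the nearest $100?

σ_{10d} = 1.254% × √10 = 3.965%.
ES multiplier = φ(z)/(1−α) = 0.103111/0.05 = 2.062.
ES = 3.965% × 2.062 = 8.176%; on $1,200,000: $98,112.

$98,100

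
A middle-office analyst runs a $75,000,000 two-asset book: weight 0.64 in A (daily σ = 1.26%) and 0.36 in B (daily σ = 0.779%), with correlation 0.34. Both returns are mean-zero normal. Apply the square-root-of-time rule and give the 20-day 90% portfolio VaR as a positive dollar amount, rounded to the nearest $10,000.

$4,040,000

σ_p = √(0.64²·1.26² + 0.36²·0.779² + 2·0.34·0.64·0.36·1.26·0.779) = 0.940%.
σ_{20d} = 0.940% × √20 = 4.204%.
z(90%) = 1.282.
VaR = 1.282 × 4.204% = 5.390%; on $75,000,000 that is $4,042,500.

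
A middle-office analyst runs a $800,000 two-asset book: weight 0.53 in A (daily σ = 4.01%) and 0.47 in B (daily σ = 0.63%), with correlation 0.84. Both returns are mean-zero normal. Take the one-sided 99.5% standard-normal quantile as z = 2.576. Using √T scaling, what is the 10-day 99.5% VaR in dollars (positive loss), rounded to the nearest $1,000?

$155,000

σ_p = √(0.53²·4.01² + 0.47²·0.63² + 2·0.84·0.53·0.47·4.01·0.63) = 2.379%.
σ_{10d} = 2.379% × √10 = 7.523%.
VaR = 2.576 × 7.523% = 19.379%; on $800,000 that is $155,032.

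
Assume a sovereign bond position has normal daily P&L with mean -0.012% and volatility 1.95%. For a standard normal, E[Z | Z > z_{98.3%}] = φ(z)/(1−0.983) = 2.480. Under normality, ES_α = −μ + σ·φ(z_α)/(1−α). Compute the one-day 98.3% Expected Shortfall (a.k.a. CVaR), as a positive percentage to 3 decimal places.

ES = −(-0.012%) + 1.95% × 2.480 = 4.848%.

4.848%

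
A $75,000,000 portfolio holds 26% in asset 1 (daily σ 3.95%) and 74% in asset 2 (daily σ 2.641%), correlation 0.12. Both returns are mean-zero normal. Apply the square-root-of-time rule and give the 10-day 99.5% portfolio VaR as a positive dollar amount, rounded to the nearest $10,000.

σ_p = √(0.26²·3.95² + 0.74²·2.641² + 2·0.12·0.26·0.74·3.95·2.641) = 2.314%.
σ_{10d} = 2.314% × √10 = 7.318%.
z(99.5%) = 2.576.
VaR = 2.576 × 7.318% = 18.851%; on $75,000,000 that is $14,138,250.

$14,140,000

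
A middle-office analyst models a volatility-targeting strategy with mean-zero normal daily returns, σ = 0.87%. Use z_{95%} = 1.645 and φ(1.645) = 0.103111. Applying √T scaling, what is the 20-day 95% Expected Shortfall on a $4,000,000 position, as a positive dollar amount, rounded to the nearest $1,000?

$321,000

σ_{20d} = 0.87% × √20 = 3.891%.
ES multiplier = φ(z)/(1−α) = 0.103111/0.05 = 2.062.
ES = 3.891% × 2.062 = 8.023%; on $4,000,000: $320,920.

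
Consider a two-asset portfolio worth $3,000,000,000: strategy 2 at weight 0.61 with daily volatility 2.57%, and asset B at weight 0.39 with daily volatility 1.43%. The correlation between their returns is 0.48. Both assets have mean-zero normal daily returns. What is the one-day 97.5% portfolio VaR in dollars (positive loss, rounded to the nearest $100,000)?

$111,700,000

σ_p² = 0.61²·2.57² + 0.39²·1.43² + 2·0.48·0.61·0.39·2.57·1.43 = 3.6080 (%²).
σ_p = √3.6080 = 1.899%.
At 97.5%, z = 1.960.
VaR = 1.960 × 1.899% = 3.722%; on $3,000,000,000 that is $111,660,000.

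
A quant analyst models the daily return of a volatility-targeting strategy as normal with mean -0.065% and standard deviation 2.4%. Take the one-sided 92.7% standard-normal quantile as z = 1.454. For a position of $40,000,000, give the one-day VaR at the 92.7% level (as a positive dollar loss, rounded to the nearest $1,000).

VaR = −μ + z·σ = −(-0.065%) + 1.454 × 2.4% = 3.555%.
On $40,000,000: 0.03555 × $40,000,000 = $1,422,000.

$1,422,000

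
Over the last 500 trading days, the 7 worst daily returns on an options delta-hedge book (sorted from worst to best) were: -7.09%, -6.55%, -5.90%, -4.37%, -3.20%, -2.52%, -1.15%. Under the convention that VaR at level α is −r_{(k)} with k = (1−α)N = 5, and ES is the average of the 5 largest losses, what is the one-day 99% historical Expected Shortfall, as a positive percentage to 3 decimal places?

5.422%

The 5 worst returns sum to -27.11%.
ES = −(-27.11%) / 5 = 5.422%.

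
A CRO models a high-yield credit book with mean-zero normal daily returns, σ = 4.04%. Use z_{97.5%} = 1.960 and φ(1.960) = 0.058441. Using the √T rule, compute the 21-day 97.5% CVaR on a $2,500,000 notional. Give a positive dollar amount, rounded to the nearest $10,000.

$1,080,000

σ_{21d} = 4.04% × √21 = 18.514%.
ES multiplier = φ(z)/(1−α) = 0.058441/0.025 = 2.338.
ES = 18.514% × 2.338 = 43.286%; on $2,500,000: $1,082,150.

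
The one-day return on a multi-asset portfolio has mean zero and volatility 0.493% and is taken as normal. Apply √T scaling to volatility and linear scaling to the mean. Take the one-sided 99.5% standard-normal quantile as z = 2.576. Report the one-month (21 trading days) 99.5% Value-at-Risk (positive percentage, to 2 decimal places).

5.82%

σ_{21d} = 0.493% × √21 = 2.259%.
VaR = 2.576 × 2.259% = 5.819%.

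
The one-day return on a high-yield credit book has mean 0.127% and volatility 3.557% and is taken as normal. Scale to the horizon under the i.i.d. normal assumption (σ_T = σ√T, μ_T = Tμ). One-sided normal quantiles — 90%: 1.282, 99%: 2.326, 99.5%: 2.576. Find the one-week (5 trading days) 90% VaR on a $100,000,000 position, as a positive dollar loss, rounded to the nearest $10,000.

$9,560,000

σ_{5d} = 3.557% × √5 = 7.954%; μ_{5d} = 5 × 0.127% = 0.635%.
VaR = −(0.635%) + 1.282 × 7.954% = 9.562%.
On $100,000,000: 0.09562 × $100,000,000 = $9,562,000.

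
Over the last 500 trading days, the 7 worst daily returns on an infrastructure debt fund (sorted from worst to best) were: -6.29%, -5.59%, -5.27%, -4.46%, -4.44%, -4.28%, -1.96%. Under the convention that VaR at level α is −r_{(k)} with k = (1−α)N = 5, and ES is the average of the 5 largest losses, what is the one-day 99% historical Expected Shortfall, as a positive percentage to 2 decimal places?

5.21%

The 5 worst returns sum to -26.05%.
ES = −(-26.05%) / 5 = 5.21%.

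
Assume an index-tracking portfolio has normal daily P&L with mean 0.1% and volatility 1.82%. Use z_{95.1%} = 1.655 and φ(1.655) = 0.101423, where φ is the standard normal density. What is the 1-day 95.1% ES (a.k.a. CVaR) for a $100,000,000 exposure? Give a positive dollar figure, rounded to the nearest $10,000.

Tail multiplier: φ(z)/(1−α) = 0.101423 / 0.049 = 2.070.
ES = −(0.1%) + 1.82% × 2.070 = 3.667%.
On $100,000,000: 0.03667 × $100,000,000 = $3,667,000.

$3,670,000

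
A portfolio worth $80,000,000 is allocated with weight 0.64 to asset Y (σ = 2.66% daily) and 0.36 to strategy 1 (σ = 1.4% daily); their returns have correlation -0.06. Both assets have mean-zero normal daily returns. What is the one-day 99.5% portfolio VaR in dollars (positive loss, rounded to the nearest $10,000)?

σ_p² = 0.64²·2.66² + 0.36²·1.4² + 2·-0.06·0.64·0.36·2.66·1.4 = 3.0492 (%²).
σ_p = √3.0492 = 1.746%.
At 99.5%, z = 2.576.
VaR = 2.576 × 1.746% = 4.498%; on $80,000,000 that is $3,598,400.

$3,600,000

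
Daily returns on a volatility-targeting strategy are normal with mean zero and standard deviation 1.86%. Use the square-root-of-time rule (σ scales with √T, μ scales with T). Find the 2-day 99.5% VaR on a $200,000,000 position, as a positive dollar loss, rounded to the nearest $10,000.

At 99.5%, z = 2.576.
σ_{2d} = 1.86% × √2 = 2.630%.
VaR = 2.576 × 2.630% = 6.775%.
On $200,000,000: 0.06775 × $200,000,000 = $13,550,000.

$13,550,000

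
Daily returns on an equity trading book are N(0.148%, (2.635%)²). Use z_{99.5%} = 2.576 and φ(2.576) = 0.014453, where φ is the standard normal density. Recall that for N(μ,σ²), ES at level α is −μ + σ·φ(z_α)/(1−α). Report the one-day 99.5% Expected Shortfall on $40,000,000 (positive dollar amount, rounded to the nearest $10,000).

$2,990,000

Tail multiplier: φ(z)/(1−α) = 0.014453 / 0.005 = 2.891.
ES = −(0.148%) + 2.635% × 2.891 = 7.470%.
On $40,000,000: 0.07470 × $40,000,000 = $2,988,000.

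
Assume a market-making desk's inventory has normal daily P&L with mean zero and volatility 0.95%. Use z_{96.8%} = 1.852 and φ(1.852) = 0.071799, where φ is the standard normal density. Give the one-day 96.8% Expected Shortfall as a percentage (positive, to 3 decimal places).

Tail multiplier: φ(z)/(1−α) = 0.071799 / 0.032 = 2.244.
ES = 0.95% × 2.244 = 2.132%.

2.132%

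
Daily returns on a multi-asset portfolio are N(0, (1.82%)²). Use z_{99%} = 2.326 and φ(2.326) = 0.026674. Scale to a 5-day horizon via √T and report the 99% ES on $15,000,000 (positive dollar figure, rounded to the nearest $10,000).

σ_{5d} = 1.82% × √5 = 4.070%.
ES multiplier = φ(z)/(1−α) = 0.026674/0.01 = 2.667.
ES = 4.070% × 2.667 = 10.855%; on $15,000,000: $1,628,250.

$1,630,000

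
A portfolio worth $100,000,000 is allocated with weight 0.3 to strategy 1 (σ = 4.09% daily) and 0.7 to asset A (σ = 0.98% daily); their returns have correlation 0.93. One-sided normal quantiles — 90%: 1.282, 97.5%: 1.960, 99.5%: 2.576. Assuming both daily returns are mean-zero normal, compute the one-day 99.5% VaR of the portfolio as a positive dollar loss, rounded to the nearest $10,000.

$4,850,000

σ_p² = 0.3²·4.09² + 0.7²·0.98² + 2·0.93·0.3·0.7·4.09·0.98 = 3.5417 (%²).
σ_p = √3.5417 = 1.882%.
VaR = 2.576 × 1.882% = 4.848%; on $100,000,000 that is $4,848,000.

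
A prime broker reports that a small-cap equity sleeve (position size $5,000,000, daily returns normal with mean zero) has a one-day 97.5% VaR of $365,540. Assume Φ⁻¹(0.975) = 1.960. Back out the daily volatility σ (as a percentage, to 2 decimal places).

3.73%

VaR as a fraction: $365,540 / $5,000,000 = 7.311%.
σ = VaR / z = 7.311% / 1.960 = 3.730%.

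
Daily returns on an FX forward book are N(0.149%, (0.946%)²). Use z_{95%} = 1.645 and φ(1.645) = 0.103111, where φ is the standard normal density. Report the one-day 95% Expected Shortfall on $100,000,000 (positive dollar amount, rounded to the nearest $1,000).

$1,802,000

Tail multiplier: φ(z)/(1−α) = 0.103111 / 0.05 = 2.062.
ES = −(0.149%) + 0.946% × 2.062 = 1.802%.
On $100,000,000: 0.01802 × $100,000,000 = $1,802,000.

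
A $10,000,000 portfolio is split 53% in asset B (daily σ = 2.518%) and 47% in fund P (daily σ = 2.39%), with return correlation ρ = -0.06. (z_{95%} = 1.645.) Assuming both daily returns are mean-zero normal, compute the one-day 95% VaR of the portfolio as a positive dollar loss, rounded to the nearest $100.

σ_p² = 0.53²·2.518² + 0.47²·2.39² + 2·-0.06·0.53·0.47·2.518·2.39 = 2.8629 (%²).
σ_p = √2.8629 = 1.692%.
VaR = 1.645 × 1.692% = 2.783%; on $10,000,000 that is $278,300.

$278,300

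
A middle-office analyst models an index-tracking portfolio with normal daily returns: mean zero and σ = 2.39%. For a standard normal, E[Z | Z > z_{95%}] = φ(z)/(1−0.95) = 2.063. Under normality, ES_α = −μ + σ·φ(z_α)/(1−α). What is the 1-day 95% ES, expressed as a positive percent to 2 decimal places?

4.93%

ES = 2.39% × 2.063 = 4.931%.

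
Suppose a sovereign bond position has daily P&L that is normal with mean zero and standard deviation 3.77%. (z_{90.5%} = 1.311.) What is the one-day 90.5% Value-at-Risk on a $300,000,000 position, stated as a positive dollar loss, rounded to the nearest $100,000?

$14,800,000

VaR = z·σ = 1.311 × 3.77% = 4.942%.
On $300,000,000: 0.04942 × $300,000,000 = $14,826,000.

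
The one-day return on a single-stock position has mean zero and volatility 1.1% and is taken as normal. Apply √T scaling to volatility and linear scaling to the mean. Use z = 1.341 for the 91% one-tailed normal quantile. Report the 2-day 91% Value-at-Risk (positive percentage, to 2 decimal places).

2.09%

σ_{2d} = 1.1% × √2 = 1.556%.
VaR = 1.341 × 1.556% = 2.087%.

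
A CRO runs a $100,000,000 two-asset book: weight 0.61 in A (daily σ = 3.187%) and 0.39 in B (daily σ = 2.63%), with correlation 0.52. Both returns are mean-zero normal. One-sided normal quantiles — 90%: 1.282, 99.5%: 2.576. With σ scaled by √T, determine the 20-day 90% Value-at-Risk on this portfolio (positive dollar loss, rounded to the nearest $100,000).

$15,100,000

σ_p = √(0.61²·3.187² + 0.39²·2.63² + 2·0.52·0.61·0.39·3.187·2.63) = 2.628%.
σ_{20d} = 2.628% × √20 = 11.753%.
VaR = 1.282 × 11.753% = 15.067%; on $100,000,000 that is $15,067,000.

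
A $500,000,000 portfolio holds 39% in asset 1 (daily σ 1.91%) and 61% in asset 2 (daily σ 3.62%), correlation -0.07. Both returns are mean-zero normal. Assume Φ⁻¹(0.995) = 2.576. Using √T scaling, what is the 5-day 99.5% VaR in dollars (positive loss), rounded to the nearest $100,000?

σ_p = √(0.39²·1.91² + 0.61²·3.62² + 2·-0.07·0.39·0.61·1.91·3.62) = 2.281%.
σ_{5d} = 2.281% × √5 = 5.100%.
VaR = 2.576 × 5.100% = 13.138%; on $500,000,000 that is $65,690,000.

$65,700,000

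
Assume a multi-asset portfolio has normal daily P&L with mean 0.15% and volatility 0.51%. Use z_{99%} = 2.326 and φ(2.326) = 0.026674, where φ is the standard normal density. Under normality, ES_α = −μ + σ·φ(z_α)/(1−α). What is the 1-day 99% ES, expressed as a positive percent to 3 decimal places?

Tail multiplier: φ(z)/(1−α) = 0.026674 / 0.01 = 2.667.
ES = −(0.15%) + 0.51% × 2.667 = 1.210%.

1.210%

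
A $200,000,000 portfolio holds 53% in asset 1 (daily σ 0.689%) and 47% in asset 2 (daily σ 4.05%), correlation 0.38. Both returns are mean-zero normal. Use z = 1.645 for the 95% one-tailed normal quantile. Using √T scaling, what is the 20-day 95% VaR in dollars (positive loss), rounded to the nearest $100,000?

$30,500,000

σ_p = √(0.53²·0.689² + 0.47²·4.05² + 2·0.38·0.53·0.47·0.689·4.05) = 2.070%.
σ_{20d} = 2.070% × √20 = 9.257%.
VaR = 1.645 × 9.257% = 15.228%; on $200,000,000 that is $30,456,000.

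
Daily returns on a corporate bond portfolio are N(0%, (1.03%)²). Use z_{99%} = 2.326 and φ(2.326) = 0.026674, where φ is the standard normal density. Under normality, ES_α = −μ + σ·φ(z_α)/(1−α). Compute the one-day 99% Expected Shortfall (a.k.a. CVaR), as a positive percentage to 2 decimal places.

Tail multiplier: φ(z)/(1−α) = 0.026674 / 0.01 = 2.667.
ES = 1.03% × 2.667 = 2.747%.

2.75%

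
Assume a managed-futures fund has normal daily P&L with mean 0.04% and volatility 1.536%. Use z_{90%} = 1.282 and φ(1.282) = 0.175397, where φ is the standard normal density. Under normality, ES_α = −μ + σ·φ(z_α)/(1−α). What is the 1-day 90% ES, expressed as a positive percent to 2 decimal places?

2.65%

Tail multiplier: φ(z)/(1−α) = 0.175397 / 0.1 = 1.754.
ES = −(0.04%) + 1.536% × 1.754 = 2.654%.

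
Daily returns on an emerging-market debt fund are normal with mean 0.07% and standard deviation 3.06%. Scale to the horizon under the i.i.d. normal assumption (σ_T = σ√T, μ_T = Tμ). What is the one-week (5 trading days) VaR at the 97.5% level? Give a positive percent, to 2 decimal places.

At 97.5%, z = 1.960.
σ_{5d} = 3.06% × √5 = 6.842%; μ_{5d} = 5 × 0.07% = 0.350%.
VaR = −(0.350%) + 1.960 × 6.842% = 13.060%.

13.06%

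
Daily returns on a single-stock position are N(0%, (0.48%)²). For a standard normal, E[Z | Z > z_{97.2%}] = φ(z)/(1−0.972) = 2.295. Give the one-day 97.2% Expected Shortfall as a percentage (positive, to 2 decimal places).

ES = 0.48% × 2.295 = 1.102%.

1.10%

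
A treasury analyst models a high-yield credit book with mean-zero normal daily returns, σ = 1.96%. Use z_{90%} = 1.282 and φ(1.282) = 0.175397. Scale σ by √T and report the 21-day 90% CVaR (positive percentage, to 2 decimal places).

15.75%

σ_{21d} = 1.96% × √21 = 8.982%.
ES multiplier = φ(z)/(1−α) = 0.175397/0.1 = 1.754.
ES = 8.982% × 1.754 = 15.754%.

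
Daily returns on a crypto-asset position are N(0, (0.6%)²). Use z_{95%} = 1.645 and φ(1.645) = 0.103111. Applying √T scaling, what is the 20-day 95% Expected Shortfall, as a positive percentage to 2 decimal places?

5.53%

σ_{20d} = 0.6% × √20 = 2.683%.
ES multiplier = φ(z)/(1−α) = 0.103111/0.05 = 2.062.
ES = 2.683% × 2.062 = 5.532%.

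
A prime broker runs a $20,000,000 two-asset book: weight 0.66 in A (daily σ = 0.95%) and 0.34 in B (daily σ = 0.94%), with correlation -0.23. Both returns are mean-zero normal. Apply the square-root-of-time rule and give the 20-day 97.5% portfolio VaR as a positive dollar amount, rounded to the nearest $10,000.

$1,110,000

σ_p = √(0.66²·0.95² + 0.34²·0.94² + 2·-0.23·0.66·0.34·0.95·0.94) = 0.635%.
σ_{20d} = 0.635% × √20 = 2.840%.
z(97.5%) = 1.960.
VaR = 1.960 × 2.840% = 5.566%; on $20,000,000 that is $1,113,200.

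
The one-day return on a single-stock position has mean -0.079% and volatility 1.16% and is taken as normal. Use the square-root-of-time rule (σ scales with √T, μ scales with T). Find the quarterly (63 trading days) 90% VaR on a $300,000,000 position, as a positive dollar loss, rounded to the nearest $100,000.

$50,300,000

At 90%, z = 1.282.
σ_{63d} = 1.16% × √63 = 9.207%; μ_{63d} = 63 × -0.079% = -4.977%.
VaR = −(-4.977%) + 1.282 × 9.207% = 16.780%.
On $300,000,000: 0.16780 × $300,000,000 = $50,340,000.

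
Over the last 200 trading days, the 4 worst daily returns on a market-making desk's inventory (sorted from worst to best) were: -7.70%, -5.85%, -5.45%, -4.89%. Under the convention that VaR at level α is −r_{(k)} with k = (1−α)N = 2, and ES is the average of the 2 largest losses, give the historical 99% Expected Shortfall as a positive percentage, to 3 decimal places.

The 2 worst returns sum to -13.55%.
ES = −(-13.55%) / 2 = 6.775%.

6.775%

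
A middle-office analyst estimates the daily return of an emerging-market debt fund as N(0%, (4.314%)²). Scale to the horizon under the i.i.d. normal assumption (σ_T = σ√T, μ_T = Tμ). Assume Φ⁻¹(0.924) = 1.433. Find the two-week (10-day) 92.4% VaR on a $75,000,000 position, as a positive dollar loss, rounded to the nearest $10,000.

$14,660,000

σ_{10d} = 4.314% × √10 = 13.642%.
VaR = 1.433 × 13.642% = 19.549%.
On $75,000,000: 0.19549 × $75,000,000 = $14,661,750.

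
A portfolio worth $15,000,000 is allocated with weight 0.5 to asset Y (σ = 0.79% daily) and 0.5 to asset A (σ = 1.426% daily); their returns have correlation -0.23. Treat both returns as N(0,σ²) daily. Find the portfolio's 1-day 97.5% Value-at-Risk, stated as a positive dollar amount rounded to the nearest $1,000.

$215,000

σ_p² = 0.5²·0.79² + 0.5²·1.426² + 2·-0.23·0.5·0.5·0.79·1.426 = 0.5348 (%²).
σ_p = √0.5348 = 0.731%.
At 97.5%, z = 1.960.
VaR = 1.960 × 0.731% = 1.433%; on $15,000,000 that is $214,950.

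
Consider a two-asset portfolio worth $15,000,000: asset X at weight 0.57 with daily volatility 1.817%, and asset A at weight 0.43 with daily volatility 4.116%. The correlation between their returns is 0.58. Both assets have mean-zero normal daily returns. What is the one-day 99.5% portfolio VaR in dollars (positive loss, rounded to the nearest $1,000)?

σ_p² = 0.57²·1.817² + 0.43²·4.116² + 2·0.58·0.57·0.43·1.817·4.116 = 6.3315 (%²).
σ_p = √6.3315 = 2.516%.
At 99.5%, z = 2.576.
VaR = 2.576 × 2.516% = 6.481%; on $15,000,000 that is $972,150.

$972,000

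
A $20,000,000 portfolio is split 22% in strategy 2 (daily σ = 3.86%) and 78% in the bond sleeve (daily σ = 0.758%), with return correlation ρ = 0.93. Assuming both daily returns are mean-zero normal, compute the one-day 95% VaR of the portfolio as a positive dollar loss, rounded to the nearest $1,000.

σ_p² = 0.22²·3.86² + 0.78²·0.758² + 2·0.93·0.22·0.78·3.86·0.758 = 2.0046 (%²).
σ_p = √2.0046 = 1.416%.
At 95%, z = 1.645.
VaR = 1.645 × 1.416% = 2.329%; on $20,000,000 that is $465,800.

$466,000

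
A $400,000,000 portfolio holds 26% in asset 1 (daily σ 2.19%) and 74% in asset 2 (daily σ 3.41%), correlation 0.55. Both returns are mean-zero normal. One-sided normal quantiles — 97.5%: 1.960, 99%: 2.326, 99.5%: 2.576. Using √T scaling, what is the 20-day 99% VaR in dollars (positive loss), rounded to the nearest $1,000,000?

σ_p = √(0.26²·2.19² + 0.74²·3.41² + 2·0.55·0.26·0.74·2.19·3.41) = 2.876%.
σ_{20d} = 2.876% × √20 = 12.862%.
VaR = 2.326 × 12.862% = 29.917%; on $400,000,000 that is $119,668,000.

$120,000,000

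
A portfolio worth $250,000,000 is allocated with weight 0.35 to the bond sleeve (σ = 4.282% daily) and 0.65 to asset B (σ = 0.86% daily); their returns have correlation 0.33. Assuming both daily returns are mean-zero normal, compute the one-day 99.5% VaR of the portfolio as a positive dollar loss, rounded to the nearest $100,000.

σ_p² = 0.35²·4.282² + 0.65²·0.86² + 2·0.33·0.35·0.65·4.282·0.86 = 3.1115 (%²).
σ_p = √3.1115 = 1.764%.
At 99.5%, z = 2.576.
VaR = 2.576 × 1.764% = 4.544%; on $250,000,000 that is $11,360,000.

$11,400,000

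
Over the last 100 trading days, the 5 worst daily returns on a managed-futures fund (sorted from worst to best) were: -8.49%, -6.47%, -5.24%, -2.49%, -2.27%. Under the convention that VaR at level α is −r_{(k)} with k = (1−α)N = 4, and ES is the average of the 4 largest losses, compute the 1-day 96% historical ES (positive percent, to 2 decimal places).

5.67%

The 4 worst returns sum to -22.69%.
ES = −(-22.69%) / 4 = 5.6725% ≈ 5.67%.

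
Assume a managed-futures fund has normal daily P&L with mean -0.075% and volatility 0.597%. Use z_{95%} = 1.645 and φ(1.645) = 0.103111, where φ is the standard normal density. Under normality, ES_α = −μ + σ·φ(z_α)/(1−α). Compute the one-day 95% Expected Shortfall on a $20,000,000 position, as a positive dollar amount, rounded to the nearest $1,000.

$261,000

Tail multiplier: φ(z)/(1−α) = 0.103111 / 0.05 = 2.062.
ES = −(-0.075%) + 0.597% × 2.062 = 1.306%.
On $20,000,000: 0.01306 × $20,000,000 = $261,200.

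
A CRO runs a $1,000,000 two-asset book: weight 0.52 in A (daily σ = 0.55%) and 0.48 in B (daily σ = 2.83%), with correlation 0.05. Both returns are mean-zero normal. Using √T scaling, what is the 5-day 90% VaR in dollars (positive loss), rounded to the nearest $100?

$40,200

σ_p = √(0.52²·0.55² + 0.48²·2.83² + 2·0.05·0.52·0.48·0.55·2.83) = 1.402%.
σ_{5d} = 1.402% × √5 = 3.135%.
z(90%) = 1.282.
VaR = 1.282 × 3.135% = 4.019%; on $1,000,000 that is $40,190.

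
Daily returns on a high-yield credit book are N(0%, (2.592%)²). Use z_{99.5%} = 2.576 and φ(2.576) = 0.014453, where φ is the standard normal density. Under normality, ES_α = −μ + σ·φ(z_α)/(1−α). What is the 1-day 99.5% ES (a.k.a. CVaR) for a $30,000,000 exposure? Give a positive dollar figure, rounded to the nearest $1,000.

Tail multiplier: φ(z)/(1−α) = 0.014453 / 0.005 = 2.891.
ES = 2.592% × 2.891 = 7.493%.
On $30,000,000: 0.07493 × $30,000,000 = $2,247,900.

$2,248,000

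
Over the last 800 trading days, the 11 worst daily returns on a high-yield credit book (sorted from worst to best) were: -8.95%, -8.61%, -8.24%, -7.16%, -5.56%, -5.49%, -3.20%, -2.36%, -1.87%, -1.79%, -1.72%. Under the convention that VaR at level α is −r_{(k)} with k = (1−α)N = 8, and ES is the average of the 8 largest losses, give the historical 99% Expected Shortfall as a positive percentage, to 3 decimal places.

The 8 worst returns sum to -49.57%.
ES = −(-49.57%) / 8 = 6.19625% ≈ 6.196%.

6.196%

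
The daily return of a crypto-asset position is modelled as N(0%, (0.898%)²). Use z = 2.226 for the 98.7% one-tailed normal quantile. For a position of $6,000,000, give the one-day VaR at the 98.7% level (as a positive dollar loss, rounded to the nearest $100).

VaR = z·σ = 2.226 × 0.898% = 1.999%.
On $6,000,000: 0.01999 × $6,000,000 = $119,940.

$119,900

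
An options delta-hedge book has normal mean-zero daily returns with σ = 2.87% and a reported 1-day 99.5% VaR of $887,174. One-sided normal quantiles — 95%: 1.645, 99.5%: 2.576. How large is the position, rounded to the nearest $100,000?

$12,000,000

VaR as a fraction of value: z·σ = 2.576 × 2.87% = 7.39312%.
Position = $887,174 / 0.0739312 = $11,999,995.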